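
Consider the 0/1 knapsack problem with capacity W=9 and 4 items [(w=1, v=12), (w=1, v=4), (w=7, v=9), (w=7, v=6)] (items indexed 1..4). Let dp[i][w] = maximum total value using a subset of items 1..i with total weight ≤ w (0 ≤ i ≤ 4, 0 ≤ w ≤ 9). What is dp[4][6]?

16

i\w   0   1   2   3   4   5   6   7   8   9
  0   0   0   0   0   0   0   0   0   0   0
  1   0  12  12  12  12  12  12  12  12  12
  2   0  12  16  16  16  16  16  16  16  16
  3   0  12  16  16  16  16  16  16  21  25
  4   0  12  16  16  16  16  16  16  21  25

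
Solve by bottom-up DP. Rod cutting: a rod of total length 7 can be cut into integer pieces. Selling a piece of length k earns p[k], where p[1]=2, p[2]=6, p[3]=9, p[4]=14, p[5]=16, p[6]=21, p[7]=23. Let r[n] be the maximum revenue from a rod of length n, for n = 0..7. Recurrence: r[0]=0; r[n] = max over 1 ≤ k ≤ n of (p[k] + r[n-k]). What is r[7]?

23

   n    0    1    2    3    4    5    6    7
r[n]    0    2    6    9   14   16   21   23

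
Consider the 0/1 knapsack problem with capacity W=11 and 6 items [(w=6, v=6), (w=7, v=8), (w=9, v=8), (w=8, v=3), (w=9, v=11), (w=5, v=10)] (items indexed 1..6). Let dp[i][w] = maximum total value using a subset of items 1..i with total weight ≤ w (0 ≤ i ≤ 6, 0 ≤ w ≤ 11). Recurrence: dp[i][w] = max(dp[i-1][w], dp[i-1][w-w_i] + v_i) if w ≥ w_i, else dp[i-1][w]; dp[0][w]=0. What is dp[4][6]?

6

i\w   0   1   2   3   4   5   6   7   8   9  10  11
  0   0   0   0   0   0   0   0   0   0   0   0   0
  1   0   0   0   0   0   0   6   6   6   6   6   6
  2   0   0   0   0   0   0   6   8   8   8   8   8
  3   0   0   0   0   0   0   6   8   8   8   8   8
  4   0   0   0   0   0   0   6   8   8   8   8   8
  5   0   0   0   0   0   0   6   8   8  11  11  11
  6   0   0   0   0   0  10  10  10  10  11  11  16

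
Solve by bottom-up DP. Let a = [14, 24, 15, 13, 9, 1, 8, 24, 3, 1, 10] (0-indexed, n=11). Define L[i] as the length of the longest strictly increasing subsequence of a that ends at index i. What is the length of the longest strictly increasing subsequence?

   i    0    1    2    3    4    5    6    7    8    9   10
a[i]   14   24   15   13    9    1    8   24    3    1   10
L[i]    1    2    2    1    1    1    2    3    2    1    3

3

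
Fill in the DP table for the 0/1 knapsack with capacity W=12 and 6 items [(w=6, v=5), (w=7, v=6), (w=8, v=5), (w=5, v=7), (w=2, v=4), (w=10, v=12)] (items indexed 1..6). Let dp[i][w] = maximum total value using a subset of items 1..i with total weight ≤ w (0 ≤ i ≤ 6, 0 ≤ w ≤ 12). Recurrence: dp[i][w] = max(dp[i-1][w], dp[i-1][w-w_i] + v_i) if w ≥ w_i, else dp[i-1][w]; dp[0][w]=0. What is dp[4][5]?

7

i\w   0   1   2   3   4   5   6   7   8   9  10  11  12
  0   0   0   0   0   0   0   0   0   0   0   0   0   0
  1   0   0   0   0   0   0   5   5   5   5   5   5   5
  2   0   0   0   0   0   0   5   6   6   6   6   6   6
  3   0   0   0   0   0   0   5   6   6   6   6   6   6
  4   0   0   0   0   0   7   7   7   7   7   7  12  13
  5   0   0   4   4   4   7   7  11  11  11  11  12  13
  6   0   0   4   4   4   7   7  11  11  11  12  12  16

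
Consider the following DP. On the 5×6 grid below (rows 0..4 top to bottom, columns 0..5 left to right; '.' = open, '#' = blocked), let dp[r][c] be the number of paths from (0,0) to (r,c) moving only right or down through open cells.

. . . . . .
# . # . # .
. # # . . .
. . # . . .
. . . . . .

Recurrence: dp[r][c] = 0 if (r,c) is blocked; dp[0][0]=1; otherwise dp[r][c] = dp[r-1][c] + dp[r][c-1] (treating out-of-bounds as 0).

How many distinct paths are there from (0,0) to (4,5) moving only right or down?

r\c   0   1   2   3   4   5
  0   1   1   1   1   1   1
  1   0   1   0   1   0   1
  2   0   0   0   1   1   2
  3   0   0   0   1   2   4
  4   0   0   0   1   3   7

7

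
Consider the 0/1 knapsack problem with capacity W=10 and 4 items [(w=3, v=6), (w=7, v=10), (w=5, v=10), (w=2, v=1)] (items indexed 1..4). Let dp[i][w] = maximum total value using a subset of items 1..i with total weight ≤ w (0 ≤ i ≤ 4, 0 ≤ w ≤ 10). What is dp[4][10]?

i\w   0   1   2   3   4   5   6   7   8   9  10
  0   0   0   0   0   0   0   0   0   0   0   0
  1   0   0   0   6   6   6   6   6   6   6   6
  2   0   0   0   6   6   6   6  10  10  10  16
  3   0   0   0   6   6  10  10  10  16  16  16
  4   0   0   1   6   6  10  10  11  16  16  17

17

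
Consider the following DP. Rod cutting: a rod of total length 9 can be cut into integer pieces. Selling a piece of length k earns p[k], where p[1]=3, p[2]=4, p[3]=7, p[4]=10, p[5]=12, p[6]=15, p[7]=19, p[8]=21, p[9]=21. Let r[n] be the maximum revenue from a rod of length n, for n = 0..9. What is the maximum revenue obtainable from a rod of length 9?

27

   n    0    1    2    3    4    5    6    7    8    9
r[n]    0    3    6    9   12   15   18   21   24   27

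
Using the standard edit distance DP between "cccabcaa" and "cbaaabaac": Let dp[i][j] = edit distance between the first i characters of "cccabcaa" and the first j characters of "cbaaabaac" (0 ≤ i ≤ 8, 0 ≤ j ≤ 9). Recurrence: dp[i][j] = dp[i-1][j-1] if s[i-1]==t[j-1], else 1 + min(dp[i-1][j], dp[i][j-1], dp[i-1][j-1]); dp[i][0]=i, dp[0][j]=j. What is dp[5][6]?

   ''  c  b  a  a  a  b  a  a  c
''  0  1  2  3  4  5  6  7  8  9
 c  1  0  1  2  3  4  5  6  7  8
 c  2  1  1  2  3  4  5  6  7  7
 c  3  2  2  2  3  4  5  6  7  7
 a  4  3  3  2  2  3  4  5  6  7
 b  5  4  3  3  3  3  3  4  5  6
 c  6  5  4  4  4  4  4  4  5  5
 a  7  6  5  4  4  4  5  4  4  5
 a  8  7  6  5  4  4  5  5  4  5

3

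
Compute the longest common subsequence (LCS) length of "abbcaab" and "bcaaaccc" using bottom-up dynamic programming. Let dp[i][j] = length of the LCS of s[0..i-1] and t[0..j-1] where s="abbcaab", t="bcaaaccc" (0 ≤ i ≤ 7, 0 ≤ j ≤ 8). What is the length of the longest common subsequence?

4

   ''  b  c  a  a  a  c  c  c
''  0  0  0  0  0  0  0  0  0
 a  0  0  0  1  1  1  1  1  1
 b  0  1  1  1  1  1  1  1  1
 b  0  1  1  1  1  1  1  1  1
 c  0  1  2  2  2  2  2  2  2
 a  0  1  2  3  3  3  3  3  3
 a  0  1  2  3  4  4  4  4  4
 b  0  1  2  3  4  4  4  4  4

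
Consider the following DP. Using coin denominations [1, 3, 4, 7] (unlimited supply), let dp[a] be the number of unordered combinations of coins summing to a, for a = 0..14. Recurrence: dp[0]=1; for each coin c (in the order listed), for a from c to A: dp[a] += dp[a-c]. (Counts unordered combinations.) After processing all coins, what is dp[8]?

after  coin     0     1     2     3     4     5     6     7     8     9    10    11    12    13    14
          1     1     1     1     1     1     1     1     1     1     1     1     1     1     1     1
          3     1     1     1     2     2     2     3     3     3     4     4     4     5     5     5
          4     1     1     1     2     3     3     4     5     6     7     8     9    11    12    13
          7     1     1     1     2     3     3     4     6     7     8    10    12    14    16    19

7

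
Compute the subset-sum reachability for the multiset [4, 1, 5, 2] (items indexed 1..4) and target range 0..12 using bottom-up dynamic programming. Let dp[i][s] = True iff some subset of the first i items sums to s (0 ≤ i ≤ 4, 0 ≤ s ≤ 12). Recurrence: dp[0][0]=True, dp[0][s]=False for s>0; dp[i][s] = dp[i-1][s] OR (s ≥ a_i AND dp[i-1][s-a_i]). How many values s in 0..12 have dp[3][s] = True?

7

i\s   0   1   2   3   4   5   6   7   8   9  10  11  12
  0   T   F   F   F   F   F   F   F   F   F   F   F   F
  1   T   F   F   F   T   F   F   F   F   F   F   F   F
  2   T   T   F   F   T   T   F   F   F   F   F   F   F
  3   T   T   F   F   T   T   T   F   F   T   T   F   F
  4   T   T   T   T   T   T   T   T   T   T   T   T   T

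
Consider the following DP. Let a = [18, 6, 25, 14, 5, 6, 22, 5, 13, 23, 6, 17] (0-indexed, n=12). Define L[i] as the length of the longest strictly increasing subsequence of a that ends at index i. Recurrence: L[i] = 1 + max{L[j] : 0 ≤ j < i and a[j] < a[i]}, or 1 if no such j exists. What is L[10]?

2

   i    0    1    2    3    4    5    6    7    8    9   10   11
a[i]   18    6   25   14    5    6   22    5   13   23    6   17
L[i]    1    1    2    2    1    2    3    1    3    4    2    4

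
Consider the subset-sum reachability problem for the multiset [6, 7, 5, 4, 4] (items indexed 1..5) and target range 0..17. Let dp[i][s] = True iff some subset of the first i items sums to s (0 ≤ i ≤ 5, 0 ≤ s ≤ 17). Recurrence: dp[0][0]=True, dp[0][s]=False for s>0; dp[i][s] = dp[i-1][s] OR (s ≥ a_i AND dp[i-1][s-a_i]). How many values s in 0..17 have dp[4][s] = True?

i\s   0   1   2   3   4   5   6   7   8   9  10  11  12  13  14  15  16  17
  0   T   F   F   F   F   F   F   F   F   F   F   F   F   F   F   F   F   F
  1   T   F   F   F   F   F   T   F   F   F   F   F   F   F   F   F   F   F
  2   T   F   F   F   F   F   T   T   F   F   F   F   F   T   F   F   F   F
  3   T   F   F   F   F   T   T   T   F   F   F   T   T   T   F   F   F   F
  4   T   F   F   F   T   T   T   T   F   T   T   T   T   T   F   T   T   T
  5   T   F   F   F   T   T   T   T   T   T   T   T   T   T   T   T   T   T

13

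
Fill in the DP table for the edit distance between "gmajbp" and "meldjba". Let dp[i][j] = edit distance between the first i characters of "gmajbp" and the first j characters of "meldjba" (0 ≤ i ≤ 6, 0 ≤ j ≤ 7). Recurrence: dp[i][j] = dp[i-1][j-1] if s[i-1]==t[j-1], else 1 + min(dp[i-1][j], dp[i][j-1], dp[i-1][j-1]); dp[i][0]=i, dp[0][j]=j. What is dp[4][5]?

   ''  m  e  l  d  j  b  a
''  0  1  2  3  4  5  6  7
 g  1  1  2  3  4  5  6  7
 m  2  1  2  3  4  5  6  7
 a  3  2  2  3  4  5  6  6
 j  4  3  3  3  4  4  5  6
 b  5  4  4  4  4  5  4  5
 p  6  5  5  5  5  5  5  5

4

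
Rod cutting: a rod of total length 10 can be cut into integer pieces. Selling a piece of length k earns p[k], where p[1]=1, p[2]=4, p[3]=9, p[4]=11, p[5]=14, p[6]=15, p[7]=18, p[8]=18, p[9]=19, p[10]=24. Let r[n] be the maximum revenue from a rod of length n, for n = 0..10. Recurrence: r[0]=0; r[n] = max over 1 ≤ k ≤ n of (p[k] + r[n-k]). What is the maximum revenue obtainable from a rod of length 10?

   n    0    1    2    3    4    5    6    7    8    9   10
r[n]    0    1    4    9   11   14   18   20   23   27   29

29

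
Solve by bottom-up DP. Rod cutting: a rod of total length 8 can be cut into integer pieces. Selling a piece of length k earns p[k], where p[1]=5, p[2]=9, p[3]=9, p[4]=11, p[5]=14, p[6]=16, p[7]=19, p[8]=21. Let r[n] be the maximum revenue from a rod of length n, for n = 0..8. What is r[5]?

25

   n    0    1    2    3    4    5    6    7    8
r[n]    0    5   10   15   20   25   30   35   40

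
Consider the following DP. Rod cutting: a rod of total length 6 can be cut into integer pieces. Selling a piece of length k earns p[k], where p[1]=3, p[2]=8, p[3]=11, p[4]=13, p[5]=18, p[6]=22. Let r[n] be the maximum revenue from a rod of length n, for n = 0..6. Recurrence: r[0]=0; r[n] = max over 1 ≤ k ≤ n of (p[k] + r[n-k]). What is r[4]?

16

   n    0    1    2    3    4    5    6
r[n]    0    3    8   11   16   19   24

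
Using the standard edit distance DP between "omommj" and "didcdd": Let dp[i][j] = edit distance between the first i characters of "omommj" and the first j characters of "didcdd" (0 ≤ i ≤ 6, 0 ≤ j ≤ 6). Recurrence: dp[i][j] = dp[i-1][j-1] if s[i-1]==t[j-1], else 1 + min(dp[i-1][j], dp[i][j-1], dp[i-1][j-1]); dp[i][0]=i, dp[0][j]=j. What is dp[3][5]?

5

   ''  d  i  d  c  d  d
''  0  1  2  3  4  5  6
 o  1  1  2  3  4  5  6
 m  2  2  2  3  4  5  6
 o  3  3  3  3  4  5  6
 m  4  4  4  4  4  5  6
 m  5  5  5  5  5  5  6
 j  6  6  6  6  6  6  6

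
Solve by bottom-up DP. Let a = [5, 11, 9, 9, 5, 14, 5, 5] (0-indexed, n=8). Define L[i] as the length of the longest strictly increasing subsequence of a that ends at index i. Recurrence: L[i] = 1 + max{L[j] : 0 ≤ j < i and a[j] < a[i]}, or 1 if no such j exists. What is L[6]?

   i    0    1    2    3    4    5    6    7
a[i]    5   11    9    9    5   14    5    5
L[i]    1    2    2    2    1    3    1    1

1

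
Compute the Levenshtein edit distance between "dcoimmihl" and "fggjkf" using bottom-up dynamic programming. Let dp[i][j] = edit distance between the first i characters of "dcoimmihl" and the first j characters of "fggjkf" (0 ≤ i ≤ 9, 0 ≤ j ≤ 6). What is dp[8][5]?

8

   ''  f  g  g  j  k  f
''  0  1  2  3  4  5  6
 d  1  1  2  3  4  5  6
 c  2  2  2  3  4  5  6
 o  3  3  3  3  4  5  6
 i  4  4  4  4  4  5  6
 m  5  5  5  5  5  5  6
 m  6  6  6  6  6  6  6
 i  7  7  7  7  7  7  7
 h  8  8  8  8  8  8  8
 l  9  9  9  9  9  9  9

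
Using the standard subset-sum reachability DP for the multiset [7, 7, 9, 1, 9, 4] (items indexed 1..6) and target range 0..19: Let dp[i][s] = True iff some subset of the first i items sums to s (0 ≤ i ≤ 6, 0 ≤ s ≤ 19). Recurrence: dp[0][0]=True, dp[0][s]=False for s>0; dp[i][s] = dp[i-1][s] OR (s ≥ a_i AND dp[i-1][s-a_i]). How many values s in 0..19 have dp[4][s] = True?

10

i\s   0   1   2   3   4   5   6   7   8   9  10  11  12  13  14  15  16  17  18  19
  0   T   F   F   F   F   F   F   F   F   F   F   F   F   F   F   F   F   F   F   F
  1   T   F   F   F   F   F   F   T   F   F   F   F   F   F   F   F   F   F   F   F
  2   T   F   F   F   F   F   F   T   F   F   F   F   F   F   T   F   F   F   F   F
  3   T   F   F   F   F   F   F   T   F   T   F   F   F   F   T   F   T   F   F   F
  4   T   T   F   F   F   F   F   T   T   T   T   F   F   F   T   T   T   T   F   F
  5   T   T   F   F   F   F   F   T   T   T   T   F   F   F   T   T   T   T   T   T
  6   T   T   F   F   T   T   F   T   T   T   T   T   T   T   T   T   T   T   T   T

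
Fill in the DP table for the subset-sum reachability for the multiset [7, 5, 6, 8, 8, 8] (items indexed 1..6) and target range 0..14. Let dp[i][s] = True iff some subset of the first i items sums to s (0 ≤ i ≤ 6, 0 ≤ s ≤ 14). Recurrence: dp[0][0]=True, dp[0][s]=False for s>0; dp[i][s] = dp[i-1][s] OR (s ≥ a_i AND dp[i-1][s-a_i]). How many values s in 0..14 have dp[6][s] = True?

i\s   0   1   2   3   4   5   6   7   8   9  10  11  12  13  14
  0   T   F   F   F   F   F   F   F   F   F   F   F   F   F   F
  1   T   F   F   F   F   F   F   T   F   F   F   F   F   F   F
  2   T   F   F   F   F   T   F   T   F   F   F   F   T   F   F
  3   T   F   F   F   F   T   T   T   F   F   F   T   T   T   F
  4   T   F   F   F   F   T   T   T   T   F   F   T   T   T   T
  5   T   F   F   F   F   T   T   T   T   F   F   T   T   T   T
  6   T   F   F   F   F   T   T   T   T   F   F   T   T   T   T

9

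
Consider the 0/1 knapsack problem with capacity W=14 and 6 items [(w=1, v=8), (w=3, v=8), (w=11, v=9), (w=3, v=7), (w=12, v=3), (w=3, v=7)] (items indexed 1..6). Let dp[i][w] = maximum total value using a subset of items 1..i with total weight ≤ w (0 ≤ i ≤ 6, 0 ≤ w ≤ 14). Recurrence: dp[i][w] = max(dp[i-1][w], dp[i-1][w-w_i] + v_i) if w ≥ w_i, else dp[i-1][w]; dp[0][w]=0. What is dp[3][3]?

i\w   0   1   2   3   4   5   6   7   8   9  10  11  12  13  14
  0   0   0   0   0   0   0   0   0   0   0   0   0   0   0   0
  1   0   8   8   8   8   8   8   8   8   8   8   8   8   8   8
  2   0   8   8   8  16  16  16  16  16  16  16  16  16  16  16
  3   0   8   8   8  16  16  16  16  16  16  16  16  17  17  17
  4   0   8   8   8  16  16  16  23  23  23  23  23  23  23  23
  5   0   8   8   8  16  16  16  23  23  23  23  23  23  23  23
  6   0   8   8   8  16  16  16  23  23  23  30  30  30  30  30

8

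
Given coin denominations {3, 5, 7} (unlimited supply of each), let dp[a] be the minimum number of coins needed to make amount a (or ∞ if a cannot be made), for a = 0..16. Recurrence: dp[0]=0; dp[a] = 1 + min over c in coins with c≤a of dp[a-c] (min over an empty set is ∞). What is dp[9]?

3

 a  0  1  2  3  4  5  6  7  8  9 10 11 12 13 14 15 16
dp  0  -  -  1  -  1  2  1  2  3  2  3  2  3  2  3  4
(- denotes ∞ / unreachable)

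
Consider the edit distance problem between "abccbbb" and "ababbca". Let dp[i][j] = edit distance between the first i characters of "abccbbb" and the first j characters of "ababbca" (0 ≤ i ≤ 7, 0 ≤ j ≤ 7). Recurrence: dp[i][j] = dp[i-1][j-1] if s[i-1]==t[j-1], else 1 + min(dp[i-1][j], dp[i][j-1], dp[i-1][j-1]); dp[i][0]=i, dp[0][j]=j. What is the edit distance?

4

   ''  a  b  a  b  b  c  a
''  0  1  2  3  4  5  6  7
 a  1  0  1  2  3  4  5  6
 b  2  1  0  1  2  3  4  5
 c  3  2  1  1  2  3  3  4
 c  4  3  2  2  2  3  3  4
 b  5  4  3  3  2  2  3  4
 b  6  5  4  4  3  2  3  4
 b  7  6  5  5  4  3  3  4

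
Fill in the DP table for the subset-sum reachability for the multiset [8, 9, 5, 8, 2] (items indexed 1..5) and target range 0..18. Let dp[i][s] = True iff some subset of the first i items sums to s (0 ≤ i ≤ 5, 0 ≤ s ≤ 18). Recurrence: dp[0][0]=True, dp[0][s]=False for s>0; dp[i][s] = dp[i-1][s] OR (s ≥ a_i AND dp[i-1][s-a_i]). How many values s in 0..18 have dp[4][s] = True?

8

i\s   0   1   2   3   4   5   6   7   8   9  10  11  12  13  14  15  16  17  18
  0   T   F   F   F   F   F   F   F   F   F   F   F   F   F   F   F   F   F   F
  1   T   F   F   F   F   F   F   F   T   F   F   F   F   F   F   F   F   F   F
  2   T   F   F   F   F   F   F   F   T   T   F   F   F   F   F   F   F   T   F
  3   T   F   F   F   F   T   F   F   T   T   F   F   F   T   T   F   F   T   F
  4   T   F   F   F   F   T   F   F   T   T   F   F   F   T   T   F   T   T   F
  5   T   F   T   F   F   T   F   T   T   T   T   T   F   T   T   T   T   T   T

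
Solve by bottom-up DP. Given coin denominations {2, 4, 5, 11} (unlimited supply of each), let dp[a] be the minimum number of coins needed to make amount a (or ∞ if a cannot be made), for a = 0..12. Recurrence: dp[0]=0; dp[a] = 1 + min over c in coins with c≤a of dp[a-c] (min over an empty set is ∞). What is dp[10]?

2

 a  0  1  2  3  4  5  6  7  8  9 10 11 12
dp  0  -  1  -  1  1  2  2  2  2  2  1  3
(- denotes ∞ / unreachable)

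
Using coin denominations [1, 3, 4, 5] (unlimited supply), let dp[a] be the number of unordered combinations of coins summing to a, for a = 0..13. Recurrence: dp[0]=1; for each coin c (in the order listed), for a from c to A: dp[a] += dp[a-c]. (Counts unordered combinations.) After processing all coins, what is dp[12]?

17

after  coin     0     1     2     3     4     5     6     7     8     9    10    11    12    13
          1     1     1     1     1     1     1     1     1     1     1     1     1     1     1
          3     1     1     1     2     2     2     3     3     3     4     4     4     5     5
          4     1     1     1     2     3     3     4     5     6     7     8     9    11    12
          5     1     1     1     2     3     4     5     6     8    10    12    14    17    20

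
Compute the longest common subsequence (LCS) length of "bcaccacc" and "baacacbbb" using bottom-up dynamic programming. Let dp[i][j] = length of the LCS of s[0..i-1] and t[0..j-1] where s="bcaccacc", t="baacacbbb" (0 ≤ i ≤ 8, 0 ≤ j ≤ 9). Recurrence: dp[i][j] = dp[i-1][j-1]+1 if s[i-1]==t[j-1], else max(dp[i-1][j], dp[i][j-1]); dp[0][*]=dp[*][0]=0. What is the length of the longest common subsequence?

5

   ''  b  a  a  c  a  c  b  b  b
''  0  0  0  0  0  0  0  0  0  0
 b  0  1  1  1  1  1  1  1  1  1
 c  0  1  1  1  2  2  2  2  2  2
 a  0  1  2  2  2  3  3  3  3  3
 c  0  1  2  2  3  3  4  4  4  4
 c  0  1  2  2  3  3  4  4  4  4
 a  0  1  2  3  3  4  4  4  4  4
 c  0  1  2  3  4  4  5  5  5  5
 c  0  1  2  3  4  4  5  5  5  5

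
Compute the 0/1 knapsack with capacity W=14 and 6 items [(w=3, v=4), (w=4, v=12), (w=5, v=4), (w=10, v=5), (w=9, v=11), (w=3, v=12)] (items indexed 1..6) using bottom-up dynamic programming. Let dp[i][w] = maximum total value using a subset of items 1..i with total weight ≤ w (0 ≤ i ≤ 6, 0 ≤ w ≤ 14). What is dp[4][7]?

i\w   0   1   2   3   4   5   6   7   8   9  10  11  12  13  14
  0   0   0   0   0   0   0   0   0   0   0   0   0   0   0   0
  1   0   0   0   4   4   4   4   4   4   4   4   4   4   4   4
  2   0   0   0   4  12  12  12  16  16  16  16  16  16  16  16
  3   0   0   0   4  12  12  12  16  16  16  16  16  20  20  20
  4   0   0   0   4  12  12  12  16  16  16  16  16  20  20  20
  5   0   0   0   4  12  12  12  16  16  16  16  16  20  23  23
  6   0   0   0  12  12  12  16  24  24  24  28  28  28  28  28

16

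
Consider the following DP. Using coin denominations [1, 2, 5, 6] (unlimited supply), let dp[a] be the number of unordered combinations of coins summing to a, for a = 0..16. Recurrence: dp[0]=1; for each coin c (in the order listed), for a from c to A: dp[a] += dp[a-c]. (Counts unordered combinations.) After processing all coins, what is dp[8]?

9

after  coin     0     1     2     3     4     5     6     7     8     9    10    11    12    13    14    15    16
          1     1     1     1     1     1     1     1     1     1     1     1     1     1     1     1     1     1
          2     1     1     2     2     3     3     4     4     5     5     6     6     7     7     8     8     9
          5     1     1     2     2     3     4     5     6     7     8    10    11    13    14    16    18    20
          6     1     1     2     2     3     4     6     7     9    10    13    15    19    21    25    28    33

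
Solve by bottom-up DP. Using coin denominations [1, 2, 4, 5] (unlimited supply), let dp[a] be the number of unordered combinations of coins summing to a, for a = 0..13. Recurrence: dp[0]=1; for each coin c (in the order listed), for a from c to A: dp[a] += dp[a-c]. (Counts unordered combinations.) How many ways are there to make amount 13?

27

after  coin     0     1     2     3     4     5     6     7     8     9    10    11    12    13
          1     1     1     1     1     1     1     1     1     1     1     1     1     1     1
          2     1     1     2     2     3     3     4     4     5     5     6     6     7     7
          4     1     1     2     2     4     4     6     6     9     9    12    12    16    16
          5     1     1     2     2     4     5     7     8    11    13    17    19    24    27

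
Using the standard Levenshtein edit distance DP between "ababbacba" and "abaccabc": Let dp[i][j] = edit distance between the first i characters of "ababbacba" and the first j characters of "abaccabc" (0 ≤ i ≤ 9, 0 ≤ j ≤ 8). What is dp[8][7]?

   ''  a  b  a  c  c  a  b  c
''  0  1  2  3  4  5  6  7  8
 a  1  0  1  2  3  4  5  6  7
 b  2  1  0  1  2  3  4  5  6
 a  3  2  1  0  1  2  3  4  5
 b  4  3  2  1  1  2  3  3  4
 b  5  4  3  2  2  2  3  3  4
 a  6  5  4  3  3  3  2  3  4
 c  7  6  5  4  3  3  3  3  3
 b  8  7  6  5  4  4  4  3  4
 a  9  8  7  6  5  5  4  4  4

3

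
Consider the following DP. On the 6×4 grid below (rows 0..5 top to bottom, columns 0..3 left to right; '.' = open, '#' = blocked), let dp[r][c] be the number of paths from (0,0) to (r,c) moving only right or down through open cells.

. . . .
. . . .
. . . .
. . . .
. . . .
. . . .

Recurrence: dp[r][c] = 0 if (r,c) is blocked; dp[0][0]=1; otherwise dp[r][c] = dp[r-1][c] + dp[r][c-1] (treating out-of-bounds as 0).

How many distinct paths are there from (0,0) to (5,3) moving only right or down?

r\c   0   1   2   3
  0   1   1   1   1
  1   1   2   3   4
  2   1   3   6  10
  3   1   4  10  20
  4   1   5  15  35
  5   1   6  21  56

56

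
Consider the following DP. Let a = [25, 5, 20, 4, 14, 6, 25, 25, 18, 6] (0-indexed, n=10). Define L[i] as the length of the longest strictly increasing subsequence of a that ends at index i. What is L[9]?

   i    0    1    2    3    4    5    6    7    8    9
a[i]   25    5   20    4   14    6   25   25   18    6
L[i]    1    1    2    1    2    2    3    3    3    2

2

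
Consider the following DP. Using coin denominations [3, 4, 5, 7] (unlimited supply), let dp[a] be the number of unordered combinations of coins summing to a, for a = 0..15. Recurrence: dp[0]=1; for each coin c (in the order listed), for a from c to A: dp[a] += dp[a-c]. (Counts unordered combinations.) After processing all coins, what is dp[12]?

after  coin     0     1     2     3     4     5     6     7     8     9    10    11    12    13    14    15
          3     1     0     0     1     0     0     1     0     0     1     0     0     1     0     0     1
          4     1     0     0     1     1     0     1     1     1     1     1     1     2     1     1     2
          5     1     0     0     1     1     1     1     1     2     2     2     2     3     3     3     4
          7     1     0     0     1     1     1     1     2     2     2     3     3     4     4     5     6

4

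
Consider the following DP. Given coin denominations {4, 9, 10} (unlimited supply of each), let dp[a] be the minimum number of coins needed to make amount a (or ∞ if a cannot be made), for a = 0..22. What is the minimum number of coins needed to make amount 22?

3

 a  0  1  2  3  4  5  6  7  8  9 10 11 12 13 14 15 16 17 18 19 20 21 22
dp  0  -  -  -  1  -  -  -  2  1  1  -  3  2  2  -  4  3  2  2  2  4  3
(- denotes ∞ / unreachable)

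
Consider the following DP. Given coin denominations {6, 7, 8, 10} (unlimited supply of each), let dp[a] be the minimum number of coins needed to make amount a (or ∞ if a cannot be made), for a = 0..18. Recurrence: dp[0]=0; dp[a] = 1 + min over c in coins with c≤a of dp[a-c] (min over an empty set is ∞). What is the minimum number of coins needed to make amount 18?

 a  0  1  2  3  4  5  6  7  8  9 10 11 12 13 14 15 16 17 18
dp  0  -  -  -  -  -  1  1  1  -  1  -  2  2  2  2  2  2  2
(- denotes ∞ / unreachable)

2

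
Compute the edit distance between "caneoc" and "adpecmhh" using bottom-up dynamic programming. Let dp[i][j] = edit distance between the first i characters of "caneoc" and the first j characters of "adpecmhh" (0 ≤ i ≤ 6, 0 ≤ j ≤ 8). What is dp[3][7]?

   ''  a  d  p  e  c  m  h  h
''  0  1  2  3  4  5  6  7  8
 c  1  1  2  3  4  4  5  6  7
 a  2  1  2  3  4  5  5  6  7
 n  3  2  2  3  4  5  6  6  7
 e  4  3  3  3  3  4  5  6  7
 o  5  4  4  4  4  4  5  6  7
 c  6  5  5  5  5  4  5  6  7

6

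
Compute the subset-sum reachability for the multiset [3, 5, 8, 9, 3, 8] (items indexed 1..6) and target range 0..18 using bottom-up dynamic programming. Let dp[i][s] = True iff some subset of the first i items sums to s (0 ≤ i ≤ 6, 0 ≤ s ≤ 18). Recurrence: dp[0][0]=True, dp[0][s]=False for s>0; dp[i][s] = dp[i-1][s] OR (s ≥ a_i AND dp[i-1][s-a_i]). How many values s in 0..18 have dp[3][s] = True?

7

i\s   0   1   2   3   4   5   6   7   8   9  10  11  12  13  14  15  16  17  18
  0   T   F   F   F   F   F   F   F   F   F   F   F   F   F   F   F   F   F   F
  1   T   F   F   T   F   F   F   F   F   F   F   F   F   F   F   F   F   F   F
  2   T   F   F   T   F   T   F   F   T   F   F   F   F   F   F   F   F   F   F
  3   T   F   F   T   F   T   F   F   T   F   F   T   F   T   F   F   T   F   F
  4   T   F   F   T   F   T   F   F   T   T   F   T   T   T   T   F   T   T   F
  5   T   F   F   T   F   T   T   F   T   T   F   T   T   T   T   T   T   T   F
  6   T   F   F   T   F   T   T   F   T   T   F   T   T   T   T   T   T   T   F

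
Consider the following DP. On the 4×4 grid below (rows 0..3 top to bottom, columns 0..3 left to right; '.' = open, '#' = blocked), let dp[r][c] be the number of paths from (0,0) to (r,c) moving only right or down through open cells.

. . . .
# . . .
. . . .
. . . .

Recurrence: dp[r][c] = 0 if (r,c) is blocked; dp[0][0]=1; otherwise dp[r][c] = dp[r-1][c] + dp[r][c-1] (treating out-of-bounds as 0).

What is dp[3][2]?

4

r\c   0   1   2   3
  0   1   1   1   1
  1   0   1   2   3
  2   0   1   3   6
  3   0   1   4  10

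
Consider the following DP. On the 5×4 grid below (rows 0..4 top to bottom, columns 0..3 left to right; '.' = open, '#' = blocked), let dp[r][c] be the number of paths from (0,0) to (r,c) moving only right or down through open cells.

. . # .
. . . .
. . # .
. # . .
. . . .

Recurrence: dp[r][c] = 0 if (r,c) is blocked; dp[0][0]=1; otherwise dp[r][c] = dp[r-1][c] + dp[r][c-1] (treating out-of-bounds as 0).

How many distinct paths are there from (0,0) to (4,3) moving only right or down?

3

r\c   0   1   2   3
  0   1   1   0   0
  1   1   2   2   2
  2   1   3   0   2
  3   1   0   0   2
  4   1   1   1   3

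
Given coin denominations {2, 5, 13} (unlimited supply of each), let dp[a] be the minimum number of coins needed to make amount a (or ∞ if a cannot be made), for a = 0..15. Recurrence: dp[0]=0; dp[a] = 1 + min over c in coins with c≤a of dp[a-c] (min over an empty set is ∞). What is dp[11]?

4

 a  0  1  2  3  4  5  6  7  8  9 10 11 12 13 14 15
dp  0  -  1  -  2  1  3  2  4  3  2  4  3  1  4  2
(- denotes ∞ / unreachable)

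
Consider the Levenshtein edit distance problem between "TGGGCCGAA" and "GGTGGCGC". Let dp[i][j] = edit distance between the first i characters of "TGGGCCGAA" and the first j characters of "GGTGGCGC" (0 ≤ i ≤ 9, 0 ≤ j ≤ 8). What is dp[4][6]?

3

   ''  G  G  T  G  G  C  G  C
''  0  1  2  3  4  5  6  7  8
 T  1  1  2  2  3  4  5  6  7
 G  2  1  1  2  2  3  4  5  6
 G  3  2  1  2  2  2  3  4  5
 G  4  3  2  2  2  2  3  3  4
 C  5  4  3  3  3  3  2  3  3
 C  6  5  4  4  4  4  3  3  3
 G  7  6  5  5  4  4  4  3  4
 A  8  7  6  6  5  5  5  4  4
 A  9  8  7  7  6  6  6  5  5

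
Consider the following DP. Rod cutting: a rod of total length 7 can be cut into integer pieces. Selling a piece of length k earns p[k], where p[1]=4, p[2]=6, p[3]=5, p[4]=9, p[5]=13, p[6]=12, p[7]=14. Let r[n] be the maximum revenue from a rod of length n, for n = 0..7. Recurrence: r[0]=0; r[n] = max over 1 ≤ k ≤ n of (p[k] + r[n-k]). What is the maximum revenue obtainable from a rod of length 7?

   n    0    1    2    3    4    5    6    7
r[n]    0    4    8   12   16   20   24   28

28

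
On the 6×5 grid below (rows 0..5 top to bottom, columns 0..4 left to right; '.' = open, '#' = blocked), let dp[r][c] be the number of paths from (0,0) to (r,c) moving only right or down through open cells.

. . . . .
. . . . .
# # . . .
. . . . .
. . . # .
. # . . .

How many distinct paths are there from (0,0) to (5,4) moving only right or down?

25

r\c   0   1   2   3   4
  0   1   1   1   1   1
  1   1   2   3   4   5
  2   0   0   3   7  12
  3   0   0   3  10  22
  4   0   0   3   0  22
  5   0   0   3   3  25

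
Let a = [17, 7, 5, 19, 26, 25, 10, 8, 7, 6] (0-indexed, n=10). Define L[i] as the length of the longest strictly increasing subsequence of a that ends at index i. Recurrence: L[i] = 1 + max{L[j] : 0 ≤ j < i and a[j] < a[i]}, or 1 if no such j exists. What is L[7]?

   i    0    1    2    3    4    5    6    7    8    9
a[i]   17    7    5   19   26   25   10    8    7    6
L[i]    1    1    1    2    3    3    2    2    2    2

2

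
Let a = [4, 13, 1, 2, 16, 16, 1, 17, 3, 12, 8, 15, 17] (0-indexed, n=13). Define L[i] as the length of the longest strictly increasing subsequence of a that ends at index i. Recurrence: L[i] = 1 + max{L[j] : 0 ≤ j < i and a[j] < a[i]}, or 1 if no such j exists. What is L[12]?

6

   i    0    1    2    3    4    5    6    7    8    9   10   11   12
a[i]    4   13    1    2   16   16    1   17    3   12    8   15   17
L[i]    1    2    1    2    3    3    1    4    3    4    4    5    6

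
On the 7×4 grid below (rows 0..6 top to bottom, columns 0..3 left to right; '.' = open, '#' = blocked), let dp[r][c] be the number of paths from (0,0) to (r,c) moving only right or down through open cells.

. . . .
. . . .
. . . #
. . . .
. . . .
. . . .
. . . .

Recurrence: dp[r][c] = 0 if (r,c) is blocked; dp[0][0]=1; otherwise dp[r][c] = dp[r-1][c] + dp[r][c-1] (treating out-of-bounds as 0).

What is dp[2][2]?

6

r\c   0   1   2   3
  0   1   1   1   1
  1   1   2   3   4
  2   1   3   6   0
  3   1   4  10  10
  4   1   5  15  25
  5   1   6  21  46
  6   1   7  28  74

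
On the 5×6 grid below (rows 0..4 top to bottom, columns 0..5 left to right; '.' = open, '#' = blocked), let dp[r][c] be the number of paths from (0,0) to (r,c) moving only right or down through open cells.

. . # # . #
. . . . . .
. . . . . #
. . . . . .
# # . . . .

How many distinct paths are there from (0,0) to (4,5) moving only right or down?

r\c   0   1   2   3   4   5
  0   1   1   0   0   0   0
  1   1   2   2   2   2   2
  2   1   3   5   7   9   0
  3   1   4   9  16  25  25
  4   0   0   9  25  50  75

75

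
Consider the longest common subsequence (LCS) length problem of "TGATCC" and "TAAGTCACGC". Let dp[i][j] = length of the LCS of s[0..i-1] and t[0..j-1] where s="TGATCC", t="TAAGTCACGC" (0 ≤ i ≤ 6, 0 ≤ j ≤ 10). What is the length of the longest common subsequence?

5

   ''  T  A  A  G  T  C  A  C  G  C
''  0  0  0  0  0  0  0  0  0  0  0
 T  0  1  1  1  1  1  1  1  1  1  1
 G  0  1  1  1  2  2  2  2  2  2  2
 A  0  1  2  2  2  2  2  3  3  3  3
 T  0  1  2  2  2  3  3  3  3  3  3
 C  0  1  2  2  2  3  4  4  4  4  4
 C  0  1  2  2  2  3  4  4  5  5  5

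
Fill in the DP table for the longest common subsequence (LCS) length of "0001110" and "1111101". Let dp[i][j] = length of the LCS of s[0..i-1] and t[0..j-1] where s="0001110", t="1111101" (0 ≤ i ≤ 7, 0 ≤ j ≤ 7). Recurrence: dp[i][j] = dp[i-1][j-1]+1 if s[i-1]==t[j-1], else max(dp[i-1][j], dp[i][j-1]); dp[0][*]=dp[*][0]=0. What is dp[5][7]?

2

   ''  1  1  1  1  1  0  1
''  0  0  0  0  0  0  0  0
 0  0  0  0  0  0  0  1  1
 0  0  0  0  0  0  0  1  1
 0  0  0  0  0  0  0  1  1
 1  0  1  1  1  1  1  1  2
 1  0  1  2  2  2  2  2  2
 1  0  1  2  3  3  3  3  3
 0  0  1  2  3  3  3  4  4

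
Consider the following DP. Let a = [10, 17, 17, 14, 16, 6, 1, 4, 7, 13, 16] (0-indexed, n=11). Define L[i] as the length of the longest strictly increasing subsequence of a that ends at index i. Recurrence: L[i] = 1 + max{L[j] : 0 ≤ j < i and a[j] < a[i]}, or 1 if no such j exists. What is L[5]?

   i    0    1    2    3    4    5    6    7    8    9   10
a[i]   10   17   17   14   16    6    1    4    7   13   16
L[i]    1    2    2    2    3    1    1    2    3    4    5

1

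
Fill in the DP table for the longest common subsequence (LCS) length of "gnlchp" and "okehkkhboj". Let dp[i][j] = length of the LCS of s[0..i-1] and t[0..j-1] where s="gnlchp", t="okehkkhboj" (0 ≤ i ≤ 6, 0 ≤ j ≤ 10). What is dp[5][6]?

1

   ''  o  k  e  h  k  k  h  b  o  j
''  0  0  0  0  0  0  0  0  0  0  0
 g  0  0  0  0  0  0  0  0  0  0  0
 n  0  0  0  0  0  0  0  0  0  0  0
 l  0  0  0  0  0  0  0  0  0  0  0
 c  0  0  0  0  0  0  0  0  0  0  0
 h  0  0  0  0  1  1  1  1  1  1  1
 p  0  0  0  0  1  1  1  1  1  1  1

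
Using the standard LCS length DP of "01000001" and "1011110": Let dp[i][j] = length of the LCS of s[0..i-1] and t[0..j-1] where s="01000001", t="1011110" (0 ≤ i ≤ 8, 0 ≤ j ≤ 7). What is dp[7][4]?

   ''  1  0  1  1  1  1  0
''  0  0  0  0  0  0  0  0
 0  0  0  1  1  1  1  1  1
 1  0  1  1  2  2  2  2  2
 0  0  1  2  2  2  2  2  3
 0  0  1  2  2  2  2  2  3
 0  0  1  2  2  2  2  2  3
 0  0  1  2  2  2  2  2  3
 0  0  1  2  2  2  2  2  3
 1  0  1  2  3  3  3  3  3

2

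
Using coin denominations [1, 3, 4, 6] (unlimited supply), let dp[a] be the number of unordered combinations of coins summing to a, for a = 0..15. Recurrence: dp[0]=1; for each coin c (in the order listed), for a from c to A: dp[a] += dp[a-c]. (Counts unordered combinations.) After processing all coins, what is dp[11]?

after  coin     0     1     2     3     4     5     6     7     8     9    10    11    12    13    14    15
          1     1     1     1     1     1     1     1     1     1     1     1     1     1     1     1     1
          3     1     1     1     2     2     2     3     3     3     4     4     4     5     5     5     6
          4     1     1     1     2     3     3     4     5     6     7     8     9    11    12    13    15
          6     1     1     1     2     3     3     5     6     7     9    11    12    16    18    20    24

12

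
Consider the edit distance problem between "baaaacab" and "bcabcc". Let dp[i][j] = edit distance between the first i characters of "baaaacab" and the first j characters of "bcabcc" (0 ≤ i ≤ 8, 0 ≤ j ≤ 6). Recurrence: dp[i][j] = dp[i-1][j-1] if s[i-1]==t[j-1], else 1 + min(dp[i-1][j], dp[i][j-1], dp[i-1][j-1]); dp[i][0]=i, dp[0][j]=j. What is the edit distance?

   ''  b  c  a  b  c  c
''  0  1  2  3  4  5  6
 b  1  0  1  2  3  4  5
 a  2  1  1  1  2  3  4
 a  3  2  2  1  2  3  4
 a  4  3  3  2  2  3  4
 a  5  4  4  3  3  3  4
 c  6  5  4  4  4  3  3
 a  7  6  5  4  5  4  4
 b  8  7  6  5  4  5  5

5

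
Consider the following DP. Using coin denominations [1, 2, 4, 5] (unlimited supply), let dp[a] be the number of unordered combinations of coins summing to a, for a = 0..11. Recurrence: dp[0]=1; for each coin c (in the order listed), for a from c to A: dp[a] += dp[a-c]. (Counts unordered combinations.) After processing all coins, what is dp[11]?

19

after  coin     0     1     2     3     4     5     6     7     8     9    10    11
          1     1     1     1     1     1     1     1     1     1     1     1     1
          2     1     1     2     2     3     3     4     4     5     5     6     6
          4     1     1     2     2     4     4     6     6     9     9    12    12
          5     1     1     2     2     4     5     7     8    11    13    17    19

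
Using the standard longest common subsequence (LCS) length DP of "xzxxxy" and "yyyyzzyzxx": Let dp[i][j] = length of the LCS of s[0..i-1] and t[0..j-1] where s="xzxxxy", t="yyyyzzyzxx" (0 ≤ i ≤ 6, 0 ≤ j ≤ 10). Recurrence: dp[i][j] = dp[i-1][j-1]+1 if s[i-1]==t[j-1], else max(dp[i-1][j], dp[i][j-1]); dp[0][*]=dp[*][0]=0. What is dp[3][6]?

   ''  y  y  y  y  z  z  y  z  x  x
''  0  0  0  0  0  0  0  0  0  0  0
 x  0  0  0  0  0  0  0  0  0  1  1
 z  0  0  0  0  0  1  1  1  1  1  1
 x  0  0  0  0  0  1  1  1  1  2  2
 x  0  0  0  0  0  1  1  1  1  2  3
 x  0  0  0  0  0  1  1  1  1  2  3
 y  0  1  1  1  1  1  1  2  2  2  3

1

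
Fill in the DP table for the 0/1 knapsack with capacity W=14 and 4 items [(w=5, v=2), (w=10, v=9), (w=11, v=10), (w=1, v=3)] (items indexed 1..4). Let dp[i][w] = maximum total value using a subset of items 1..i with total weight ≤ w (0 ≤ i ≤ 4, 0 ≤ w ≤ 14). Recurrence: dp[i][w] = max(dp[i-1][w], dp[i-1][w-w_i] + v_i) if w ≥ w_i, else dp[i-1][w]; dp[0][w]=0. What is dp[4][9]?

i\w   0   1   2   3   4   5   6   7   8   9  10  11  12  13  14
  0   0   0   0   0   0   0   0   0   0   0   0   0   0   0   0
  1   0   0   0   0   0   2   2   2   2   2   2   2   2   2   2
  2   0   0   0   0   0   2   2   2   2   2   9   9   9   9   9
  3   0   0   0   0   0   2   2   2   2   2   9  10  10  10  10
  4   0   3   3   3   3   3   5   5   5   5   9  12  13  13  13

5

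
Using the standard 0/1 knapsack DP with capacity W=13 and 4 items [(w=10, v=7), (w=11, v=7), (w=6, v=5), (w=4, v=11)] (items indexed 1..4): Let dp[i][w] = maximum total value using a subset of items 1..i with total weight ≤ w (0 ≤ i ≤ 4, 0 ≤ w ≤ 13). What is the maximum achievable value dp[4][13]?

16

i\w   0   1   2   3   4   5   6   7   8   9  10  11  12  13
  0   0   0   0   0   0   0   0   0   0   0   0   0   0   0
  1   0   0   0   0   0   0   0   0   0   0   7   7   7   7
  2   0   0   0   0   0   0   0   0   0   0   7   7   7   7
  3   0   0   0   0   0   0   5   5   5   5   7   7   7   7
  4   0   0   0   0  11  11  11  11  11  11  16  16  16  16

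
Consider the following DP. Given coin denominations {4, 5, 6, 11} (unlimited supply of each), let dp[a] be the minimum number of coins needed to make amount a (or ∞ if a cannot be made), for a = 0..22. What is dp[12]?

2

 a  0  1  2  3  4  5  6  7  8  9 10 11 12 13 14 15 16 17 18 19 20 21 22
dp  0  -  -  -  1  1  1  -  2  2  2  1  2  3  3  2  2  2  3  3  3  3  2
(- denotes ∞ / unreachable)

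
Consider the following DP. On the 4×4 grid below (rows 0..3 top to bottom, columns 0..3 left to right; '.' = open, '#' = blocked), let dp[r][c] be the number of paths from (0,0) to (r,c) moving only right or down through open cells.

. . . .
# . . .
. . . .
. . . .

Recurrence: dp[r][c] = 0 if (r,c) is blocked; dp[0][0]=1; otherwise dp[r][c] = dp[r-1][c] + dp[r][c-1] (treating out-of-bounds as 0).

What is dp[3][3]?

10

r\c   0   1   2   3
  0   1   1   1   1
  1   0   1   2   3
  2   0   1   3   6
  3   0   1   4  10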